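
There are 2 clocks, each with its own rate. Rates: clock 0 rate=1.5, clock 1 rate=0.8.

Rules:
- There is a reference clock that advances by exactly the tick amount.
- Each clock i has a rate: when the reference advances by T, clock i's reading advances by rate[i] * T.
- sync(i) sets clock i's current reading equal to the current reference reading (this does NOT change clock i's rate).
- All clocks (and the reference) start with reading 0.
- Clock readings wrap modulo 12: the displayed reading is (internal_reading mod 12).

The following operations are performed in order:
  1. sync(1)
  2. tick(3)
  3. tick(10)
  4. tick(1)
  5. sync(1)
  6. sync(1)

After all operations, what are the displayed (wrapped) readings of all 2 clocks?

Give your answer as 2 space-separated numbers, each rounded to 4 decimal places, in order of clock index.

Answer: 9.0000 2.0000

Derivation:
After op 1 sync(1): ref=0.0000 raw=[0.0000 0.0000]
After op 2 tick(3): ref=3.0000 raw=[4.5000 2.4000]
After op 3 tick(10): ref=13.0000 raw=[19.5000 10.4000]
After op 4 tick(1): ref=14.0000 raw=[21.0000 11.2000]
After op 5 sync(1): ref=14.0000 raw=[21.0000 14.0000]
After op 6 sync(1): ref=14.0000 raw=[21.0000 14.0000]
Wrap final raw readings (mod 12): 21.0000 mod 12 = 9.0000; 14.0000 mod 12 = 2.0000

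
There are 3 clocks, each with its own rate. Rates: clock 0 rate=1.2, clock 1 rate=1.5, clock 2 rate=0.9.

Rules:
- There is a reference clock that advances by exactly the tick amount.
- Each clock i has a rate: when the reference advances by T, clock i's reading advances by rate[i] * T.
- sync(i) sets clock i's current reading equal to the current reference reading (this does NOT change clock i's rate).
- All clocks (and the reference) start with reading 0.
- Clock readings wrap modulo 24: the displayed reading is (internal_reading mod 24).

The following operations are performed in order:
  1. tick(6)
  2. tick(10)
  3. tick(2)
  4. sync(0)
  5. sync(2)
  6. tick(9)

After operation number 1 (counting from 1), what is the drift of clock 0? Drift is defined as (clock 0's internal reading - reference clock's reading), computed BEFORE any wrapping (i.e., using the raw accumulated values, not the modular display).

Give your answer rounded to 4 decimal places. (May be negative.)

Answer: 1.2000

Derivation:
After op 1 tick(6): ref=6.0000 raw=[7.2000 9.0000 5.4000]
Drift of clock 0 after op 1: 7.2000 - 6.0000 = 1.2000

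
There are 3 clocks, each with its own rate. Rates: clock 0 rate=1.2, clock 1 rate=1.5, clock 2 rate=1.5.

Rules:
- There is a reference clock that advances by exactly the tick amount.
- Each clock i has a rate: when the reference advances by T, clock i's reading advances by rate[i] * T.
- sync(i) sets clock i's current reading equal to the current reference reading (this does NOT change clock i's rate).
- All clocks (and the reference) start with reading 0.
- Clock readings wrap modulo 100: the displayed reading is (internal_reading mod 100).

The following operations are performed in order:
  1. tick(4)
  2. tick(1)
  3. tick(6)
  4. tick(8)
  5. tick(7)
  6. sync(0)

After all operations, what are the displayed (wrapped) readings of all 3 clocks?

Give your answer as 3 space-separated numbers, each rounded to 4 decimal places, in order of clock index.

Answer: 26.0000 39.0000 39.0000

Derivation:
After op 1 tick(4): ref=4.0000 raw=[4.8000 6.0000 6.0000]
After op 2 tick(1): ref=5.0000 raw=[6.0000 7.5000 7.5000]
After op 3 tick(6): ref=11.0000 raw=[13.2000 16.5000 16.5000]
After op 4 tick(8): ref=19.0000 raw=[22.8000 28.5000 28.5000]
After op 5 tick(7): ref=26.0000 raw=[31.2000 39.0000 39.0000]
After op 6 sync(0): ref=26.0000 raw=[26.0000 39.0000 39.0000]
Wrap final raw readings (mod 100): 26.0000 mod 100 = 26.0000; 39.0000 mod 100 = 39.0000; 39.0000 mod 100 = 39.0000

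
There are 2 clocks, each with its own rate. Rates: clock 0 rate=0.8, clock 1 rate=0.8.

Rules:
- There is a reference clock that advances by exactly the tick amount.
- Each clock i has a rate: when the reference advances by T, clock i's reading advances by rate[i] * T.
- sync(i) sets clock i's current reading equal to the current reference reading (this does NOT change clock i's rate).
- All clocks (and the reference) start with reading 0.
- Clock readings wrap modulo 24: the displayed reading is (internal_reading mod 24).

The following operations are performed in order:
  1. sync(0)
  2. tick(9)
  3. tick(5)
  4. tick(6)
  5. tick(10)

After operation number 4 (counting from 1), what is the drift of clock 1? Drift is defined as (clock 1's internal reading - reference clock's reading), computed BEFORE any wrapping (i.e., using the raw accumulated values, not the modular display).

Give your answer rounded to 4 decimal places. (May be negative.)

Answer: -4.0000

Derivation:
After op 1 sync(0): ref=0.0000 raw=[0.0000 0.0000]
After op 2 tick(9): ref=9.0000 raw=[7.2000 7.2000]
After op 3 tick(5): ref=14.0000 raw=[11.2000 11.2000]
After op 4 tick(6): ref=20.0000 raw=[16.0000 16.0000]
Drift of clock 1 after op 4: 16.0000 - 20.0000 = -4.0000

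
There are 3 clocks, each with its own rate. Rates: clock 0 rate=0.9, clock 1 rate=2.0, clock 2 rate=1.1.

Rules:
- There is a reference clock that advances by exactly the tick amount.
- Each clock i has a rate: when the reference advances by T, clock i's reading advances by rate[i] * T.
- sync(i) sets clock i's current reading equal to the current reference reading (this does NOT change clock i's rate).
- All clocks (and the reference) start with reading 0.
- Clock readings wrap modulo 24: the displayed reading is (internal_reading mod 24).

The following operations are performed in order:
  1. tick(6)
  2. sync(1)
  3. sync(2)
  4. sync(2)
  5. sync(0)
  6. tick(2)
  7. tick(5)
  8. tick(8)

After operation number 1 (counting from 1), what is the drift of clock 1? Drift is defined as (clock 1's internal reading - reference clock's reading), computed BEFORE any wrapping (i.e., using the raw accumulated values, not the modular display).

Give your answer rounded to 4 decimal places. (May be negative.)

After op 1 tick(6): ref=6.0000 raw=[5.4000 12.0000 6.6000]
Drift of clock 1 after op 1: 12.0000 - 6.0000 = 6.0000

Answer: 6.0000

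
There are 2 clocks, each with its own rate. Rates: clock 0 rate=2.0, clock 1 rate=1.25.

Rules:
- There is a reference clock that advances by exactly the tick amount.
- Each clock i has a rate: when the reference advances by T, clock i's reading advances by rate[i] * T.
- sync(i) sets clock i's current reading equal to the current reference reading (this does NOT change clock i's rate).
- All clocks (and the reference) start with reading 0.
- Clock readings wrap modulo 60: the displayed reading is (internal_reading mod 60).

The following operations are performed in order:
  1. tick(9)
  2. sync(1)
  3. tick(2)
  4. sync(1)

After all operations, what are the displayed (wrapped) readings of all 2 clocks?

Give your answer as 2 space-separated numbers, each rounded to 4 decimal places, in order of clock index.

After op 1 tick(9): ref=9.0000 raw=[18.0000 11.2500]
After op 2 sync(1): ref=9.0000 raw=[18.0000 9.0000]
After op 3 tick(2): ref=11.0000 raw=[22.0000 11.5000]
After op 4 sync(1): ref=11.0000 raw=[22.0000 11.0000]
Wrap final raw readings (mod 60): 22.0000 mod 60 = 22.0000; 11.0000 mod 60 = 11.0000

Answer: 22.0000 11.0000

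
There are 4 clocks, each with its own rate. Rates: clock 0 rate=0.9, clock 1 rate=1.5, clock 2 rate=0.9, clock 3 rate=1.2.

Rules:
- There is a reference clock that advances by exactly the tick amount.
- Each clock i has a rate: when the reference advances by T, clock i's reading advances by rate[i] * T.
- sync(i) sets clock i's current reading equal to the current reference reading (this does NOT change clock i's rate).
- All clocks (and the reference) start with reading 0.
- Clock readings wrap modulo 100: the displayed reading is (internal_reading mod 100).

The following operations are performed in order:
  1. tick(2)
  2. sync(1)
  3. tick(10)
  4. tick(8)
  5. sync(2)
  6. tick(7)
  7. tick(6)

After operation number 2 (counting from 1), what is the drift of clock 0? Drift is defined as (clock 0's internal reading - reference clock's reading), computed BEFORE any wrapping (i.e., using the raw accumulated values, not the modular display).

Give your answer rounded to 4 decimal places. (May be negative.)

After op 1 tick(2): ref=2.0000 raw=[1.8000 3.0000 1.8000 2.4000]
After op 2 sync(1): ref=2.0000 raw=[1.8000 2.0000 1.8000 2.4000]
Drift of clock 0 after op 2: 1.8000 - 2.0000 = -0.2000

Answer: -0.2000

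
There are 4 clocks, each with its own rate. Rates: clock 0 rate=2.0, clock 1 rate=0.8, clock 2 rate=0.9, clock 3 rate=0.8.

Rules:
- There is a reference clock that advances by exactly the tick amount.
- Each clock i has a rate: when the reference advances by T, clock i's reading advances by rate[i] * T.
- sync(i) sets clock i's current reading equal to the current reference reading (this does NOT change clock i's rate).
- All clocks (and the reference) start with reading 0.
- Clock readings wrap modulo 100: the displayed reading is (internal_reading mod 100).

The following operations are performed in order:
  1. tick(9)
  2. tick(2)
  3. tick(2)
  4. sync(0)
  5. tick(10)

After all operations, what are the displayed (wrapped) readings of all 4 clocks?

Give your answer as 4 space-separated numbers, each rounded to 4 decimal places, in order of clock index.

Answer: 33.0000 18.4000 20.7000 18.4000

Derivation:
After op 1 tick(9): ref=9.0000 raw=[18.0000 7.2000 8.1000 7.2000]
After op 2 tick(2): ref=11.0000 raw=[22.0000 8.8000 9.9000 8.8000]
After op 3 tick(2): ref=13.0000 raw=[26.0000 10.4000 11.7000 10.4000]
After op 4 sync(0): ref=13.0000 raw=[13.0000 10.4000 11.7000 10.4000]
After op 5 tick(10): ref=23.0000 raw=[33.0000 18.4000 20.7000 18.4000]
Wrap final raw readings (mod 100): 33.0000 mod 100 = 33.0000; 18.4000 mod 100 = 18.4000; 20.7000 mod 100 = 20.7000; 18.4000 mod 100 = 18.4000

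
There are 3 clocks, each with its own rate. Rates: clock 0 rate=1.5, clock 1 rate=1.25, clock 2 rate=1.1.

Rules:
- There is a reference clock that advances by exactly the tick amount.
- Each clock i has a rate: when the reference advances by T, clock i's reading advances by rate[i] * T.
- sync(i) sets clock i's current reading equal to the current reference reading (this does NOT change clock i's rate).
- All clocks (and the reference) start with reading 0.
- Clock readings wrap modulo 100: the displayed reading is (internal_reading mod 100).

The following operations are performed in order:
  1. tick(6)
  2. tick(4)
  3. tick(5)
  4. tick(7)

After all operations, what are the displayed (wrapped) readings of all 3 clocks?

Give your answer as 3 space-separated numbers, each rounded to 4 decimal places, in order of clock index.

After op 1 tick(6): ref=6.0000 raw=[9.0000 7.5000 6.6000]
After op 2 tick(4): ref=10.0000 raw=[15.0000 12.5000 11.0000]
After op 3 tick(5): ref=15.0000 raw=[22.5000 18.7500 16.5000]
After op 4 tick(7): ref=22.0000 raw=[33.0000 27.5000 24.2000]
Wrap final raw readings (mod 100): 33.0000 mod 100 = 33.0000; 27.5000 mod 100 = 27.5000; 24.2000 mod 100 = 24.2000

Answer: 33.0000 27.5000 24.2000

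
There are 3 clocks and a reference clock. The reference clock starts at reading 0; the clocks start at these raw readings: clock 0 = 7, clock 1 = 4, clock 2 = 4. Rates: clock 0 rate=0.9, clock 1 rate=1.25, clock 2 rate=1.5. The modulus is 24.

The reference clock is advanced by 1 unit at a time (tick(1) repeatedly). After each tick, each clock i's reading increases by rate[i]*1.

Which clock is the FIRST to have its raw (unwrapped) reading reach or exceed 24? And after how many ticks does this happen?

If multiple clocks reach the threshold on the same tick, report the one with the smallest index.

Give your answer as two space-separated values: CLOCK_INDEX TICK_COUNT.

Answer: 2 14

Derivation:
clock 0: start=7, rate=0.9, needs 24-7 = 17; ticks = ceil(17/0.9) = ceil(18.8889) = 19; reading at tick 19 = 7 + 0.9*19 = 24.1000
clock 1: start=4, rate=1.25, needs 24-4 = 20; ticks = ceil(20/1.25) = ceil(16.0000) = 16; reading at tick 16 = 4 + 1.25*16 = 24.0000
clock 2: start=4, rate=1.5, needs 24-4 = 20; ticks = ceil(20/1.5) = ceil(13.3333) = 14; reading at tick 14 = 4 + 1.5*14 = 25.0000
Minimum tick count = 14; winners = [2]; smallest index = 2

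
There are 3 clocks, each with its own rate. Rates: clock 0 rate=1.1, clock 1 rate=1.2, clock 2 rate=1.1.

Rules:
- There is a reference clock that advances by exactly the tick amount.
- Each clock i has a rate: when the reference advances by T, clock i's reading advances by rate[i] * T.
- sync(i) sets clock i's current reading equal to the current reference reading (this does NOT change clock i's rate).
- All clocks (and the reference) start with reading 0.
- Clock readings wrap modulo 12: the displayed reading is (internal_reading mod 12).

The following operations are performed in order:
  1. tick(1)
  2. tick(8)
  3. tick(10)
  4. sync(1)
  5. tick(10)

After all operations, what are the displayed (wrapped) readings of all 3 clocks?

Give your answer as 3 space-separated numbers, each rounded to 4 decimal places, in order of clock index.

Answer: 7.9000 7.0000 7.9000

Derivation:
After op 1 tick(1): ref=1.0000 raw=[1.1000 1.2000 1.1000]
After op 2 tick(8): ref=9.0000 raw=[9.9000 10.8000 9.9000]
After op 3 tick(10): ref=19.0000 raw=[20.9000 22.8000 20.9000]
After op 4 sync(1): ref=19.0000 raw=[20.9000 19.0000 20.9000]
After op 5 tick(10): ref=29.0000 raw=[31.9000 31.0000 31.9000]
Wrap final raw readings (mod 12): 31.9000 mod 12 = 7.9000; 31.0000 mod 12 = 7.0000; 31.9000 mod 12 = 7.9000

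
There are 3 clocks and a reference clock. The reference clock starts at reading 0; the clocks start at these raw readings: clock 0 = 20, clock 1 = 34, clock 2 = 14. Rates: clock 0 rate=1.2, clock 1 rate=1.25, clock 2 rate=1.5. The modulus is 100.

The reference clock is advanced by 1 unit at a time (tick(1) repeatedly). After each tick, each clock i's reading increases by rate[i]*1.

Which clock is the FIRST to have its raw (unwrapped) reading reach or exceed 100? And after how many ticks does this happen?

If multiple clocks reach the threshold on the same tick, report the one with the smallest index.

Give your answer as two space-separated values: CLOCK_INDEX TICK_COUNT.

clock 0: start=20, rate=1.2, needs 100-20 = 80; ticks = ceil(80/1.2) = ceil(66.6667) = 67; reading at tick 67 = 20 + 1.2*67 = 100.4000
clock 1: start=34, rate=1.25, needs 100-34 = 66; ticks = ceil(66/1.25) = ceil(52.8000) = 53; reading at tick 53 = 34 + 1.25*53 = 100.2500
clock 2: start=14, rate=1.5, needs 100-14 = 86; ticks = ceil(86/1.5) = ceil(57.3333) = 58; reading at tick 58 = 14 + 1.5*58 = 101.0000
Minimum tick count = 53; winners = [1]; smallest index = 1

Answer: 1 53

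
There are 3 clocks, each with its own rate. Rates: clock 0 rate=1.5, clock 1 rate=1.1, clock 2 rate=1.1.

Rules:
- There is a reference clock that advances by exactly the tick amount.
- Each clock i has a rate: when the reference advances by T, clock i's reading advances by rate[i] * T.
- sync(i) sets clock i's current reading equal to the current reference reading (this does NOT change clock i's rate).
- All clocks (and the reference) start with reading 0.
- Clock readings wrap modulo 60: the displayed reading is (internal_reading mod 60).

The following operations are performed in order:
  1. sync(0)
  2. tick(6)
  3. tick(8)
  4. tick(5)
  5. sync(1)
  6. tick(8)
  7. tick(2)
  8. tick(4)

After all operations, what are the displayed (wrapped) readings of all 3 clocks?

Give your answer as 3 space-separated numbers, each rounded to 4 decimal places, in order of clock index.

Answer: 49.5000 34.4000 36.3000

Derivation:
After op 1 sync(0): ref=0.0000 raw=[0.0000 0.0000 0.0000]
After op 2 tick(6): ref=6.0000 raw=[9.0000 6.6000 6.6000]
After op 3 tick(8): ref=14.0000 raw=[21.0000 15.4000 15.4000]
After op 4 tick(5): ref=19.0000 raw=[28.5000 20.9000 20.9000]
After op 5 sync(1): ref=19.0000 raw=[28.5000 19.0000 20.9000]
After op 6 tick(8): ref=27.0000 raw=[40.5000 27.8000 29.7000]
After op 7 tick(2): ref=29.0000 raw=[43.5000 30.0000 31.9000]
After op 8 tick(4): ref=33.0000 raw=[49.5000 34.4000 36.3000]
Wrap final raw readings (mod 60): 49.5000 mod 60 = 49.5000; 34.4000 mod 60 = 34.4000; 36.3000 mod 60 = 36.3000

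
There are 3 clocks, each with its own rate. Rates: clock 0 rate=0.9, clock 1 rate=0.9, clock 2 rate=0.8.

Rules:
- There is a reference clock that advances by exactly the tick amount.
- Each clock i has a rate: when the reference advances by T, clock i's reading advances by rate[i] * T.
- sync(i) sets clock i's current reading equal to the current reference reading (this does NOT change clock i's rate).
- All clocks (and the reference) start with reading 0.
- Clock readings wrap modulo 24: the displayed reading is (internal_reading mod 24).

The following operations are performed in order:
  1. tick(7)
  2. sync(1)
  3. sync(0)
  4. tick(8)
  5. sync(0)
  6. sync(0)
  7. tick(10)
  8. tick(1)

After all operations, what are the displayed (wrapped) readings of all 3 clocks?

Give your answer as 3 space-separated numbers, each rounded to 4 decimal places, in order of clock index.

Answer: 0.9000 0.1000 20.8000

Derivation:
After op 1 tick(7): ref=7.0000 raw=[6.3000 6.3000 5.6000]
After op 2 sync(1): ref=7.0000 raw=[6.3000 7.0000 5.6000]
After op 3 sync(0): ref=7.0000 raw=[7.0000 7.0000 5.6000]
After op 4 tick(8): ref=15.0000 raw=[14.2000 14.2000 12.0000]
After op 5 sync(0): ref=15.0000 raw=[15.0000 14.2000 12.0000]
After op 6 sync(0): ref=15.0000 raw=[15.0000 14.2000 12.0000]
After op 7 tick(10): ref=25.0000 raw=[24.0000 23.2000 20.0000]
After op 8 tick(1): ref=26.0000 raw=[24.9000 24.1000 20.8000]
Wrap final raw readings (mod 24): 24.9000 mod 24 = 0.9000; 24.1000 mod 24 = 0.1000; 20.8000 mod 24 = 20.8000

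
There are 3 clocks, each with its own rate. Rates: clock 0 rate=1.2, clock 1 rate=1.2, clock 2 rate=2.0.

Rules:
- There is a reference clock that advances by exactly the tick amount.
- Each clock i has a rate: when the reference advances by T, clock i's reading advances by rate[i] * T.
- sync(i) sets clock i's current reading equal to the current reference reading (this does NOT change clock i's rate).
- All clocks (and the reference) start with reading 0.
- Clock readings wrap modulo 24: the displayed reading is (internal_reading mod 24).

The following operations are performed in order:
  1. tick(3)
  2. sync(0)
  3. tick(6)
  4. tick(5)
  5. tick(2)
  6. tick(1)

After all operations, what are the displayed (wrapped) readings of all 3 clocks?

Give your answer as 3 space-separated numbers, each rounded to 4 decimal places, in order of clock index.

After op 1 tick(3): ref=3.0000 raw=[3.6000 3.6000 6.0000]
After op 2 sync(0): ref=3.0000 raw=[3.0000 3.6000 6.0000]
After op 3 tick(6): ref=9.0000 raw=[10.2000 10.8000 18.0000]
After op 4 tick(5): ref=14.0000 raw=[16.2000 16.8000 28.0000]
After op 5 tick(2): ref=16.0000 raw=[18.6000 19.2000 32.0000]
After op 6 tick(1): ref=17.0000 raw=[19.8000 20.4000 34.0000]
Wrap final raw readings (mod 24): 19.8000 mod 24 = 19.8000; 20.4000 mod 24 = 20.4000; 34.0000 mod 24 = 10.0000

Answer: 19.8000 20.4000 10.0000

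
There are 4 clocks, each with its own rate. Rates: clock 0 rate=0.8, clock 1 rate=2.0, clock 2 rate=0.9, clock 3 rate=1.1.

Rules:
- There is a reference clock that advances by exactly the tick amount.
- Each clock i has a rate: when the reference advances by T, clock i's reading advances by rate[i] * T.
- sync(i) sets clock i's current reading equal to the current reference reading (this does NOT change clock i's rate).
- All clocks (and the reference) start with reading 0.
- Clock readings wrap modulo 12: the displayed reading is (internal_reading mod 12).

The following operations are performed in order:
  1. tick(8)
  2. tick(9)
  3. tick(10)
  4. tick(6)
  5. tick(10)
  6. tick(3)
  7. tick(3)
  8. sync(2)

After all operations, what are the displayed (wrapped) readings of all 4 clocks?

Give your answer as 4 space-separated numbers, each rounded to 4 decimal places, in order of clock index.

After op 1 tick(8): ref=8.0000 raw=[6.4000 16.0000 7.2000 8.8000]
After op 2 tick(9): ref=17.0000 raw=[13.6000 34.0000 15.3000 18.7000]
After op 3 tick(10): ref=27.0000 raw=[21.6000 54.0000 24.3000 29.7000]
After op 4 tick(6): ref=33.0000 raw=[26.4000 66.0000 29.7000 36.3000]
After op 5 tick(10): ref=43.0000 raw=[34.4000 86.0000 38.7000 47.3000]
After op 6 tick(3): ref=46.0000 raw=[36.8000 92.0000 41.4000 50.6000]
After op 7 tick(3): ref=49.0000 raw=[39.2000 98.0000 44.1000 53.9000]
After op 8 sync(2): ref=49.0000 raw=[39.2000 98.0000 49.0000 53.9000]
Wrap final raw readings (mod 12): 39.2000 mod 12 = 3.2000; 98.0000 mod 12 = 2.0000; 49.0000 mod 12 = 1.0000; 53.9000 mod 12 = 5.9000

Answer: 3.2000 2.0000 1.0000 5.9000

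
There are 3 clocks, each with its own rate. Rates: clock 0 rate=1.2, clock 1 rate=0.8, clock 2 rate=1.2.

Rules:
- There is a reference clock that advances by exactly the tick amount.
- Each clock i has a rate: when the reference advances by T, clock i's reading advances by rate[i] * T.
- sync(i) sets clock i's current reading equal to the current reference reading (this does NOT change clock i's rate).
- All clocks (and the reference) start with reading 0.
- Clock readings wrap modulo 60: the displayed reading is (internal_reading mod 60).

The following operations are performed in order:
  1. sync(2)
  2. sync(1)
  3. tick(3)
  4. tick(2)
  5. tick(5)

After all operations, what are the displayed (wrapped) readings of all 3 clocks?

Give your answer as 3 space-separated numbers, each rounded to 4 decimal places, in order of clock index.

Answer: 12.0000 8.0000 12.0000

Derivation:
After op 1 sync(2): ref=0.0000 raw=[0.0000 0.0000 0.0000]
After op 2 sync(1): ref=0.0000 raw=[0.0000 0.0000 0.0000]
After op 3 tick(3): ref=3.0000 raw=[3.6000 2.4000 3.6000]
After op 4 tick(2): ref=5.0000 raw=[6.0000 4.0000 6.0000]
After op 5 tick(5): ref=10.0000 raw=[12.0000 8.0000 12.0000]
Wrap final raw readings (mod 60): 12.0000 mod 60 = 12.0000; 8.0000 mod 60 = 8.0000; 12.0000 mod 60 = 12.0000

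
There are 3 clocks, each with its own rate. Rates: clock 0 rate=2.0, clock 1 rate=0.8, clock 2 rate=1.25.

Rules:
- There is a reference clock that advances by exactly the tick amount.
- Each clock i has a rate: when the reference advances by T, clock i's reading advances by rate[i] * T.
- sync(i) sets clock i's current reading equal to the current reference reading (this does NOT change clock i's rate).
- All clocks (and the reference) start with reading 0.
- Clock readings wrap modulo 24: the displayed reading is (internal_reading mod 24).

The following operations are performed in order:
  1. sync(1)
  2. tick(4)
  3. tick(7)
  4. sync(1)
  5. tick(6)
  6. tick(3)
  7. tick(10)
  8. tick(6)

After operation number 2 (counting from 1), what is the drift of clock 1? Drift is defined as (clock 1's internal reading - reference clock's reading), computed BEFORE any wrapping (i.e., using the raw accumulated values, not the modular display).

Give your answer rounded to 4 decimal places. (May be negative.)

After op 1 sync(1): ref=0.0000 raw=[0.0000 0.0000 0.0000]
After op 2 tick(4): ref=4.0000 raw=[8.0000 3.2000 5.0000]
Drift of clock 1 after op 2: 3.2000 - 4.0000 = -0.8000

Answer: -0.8000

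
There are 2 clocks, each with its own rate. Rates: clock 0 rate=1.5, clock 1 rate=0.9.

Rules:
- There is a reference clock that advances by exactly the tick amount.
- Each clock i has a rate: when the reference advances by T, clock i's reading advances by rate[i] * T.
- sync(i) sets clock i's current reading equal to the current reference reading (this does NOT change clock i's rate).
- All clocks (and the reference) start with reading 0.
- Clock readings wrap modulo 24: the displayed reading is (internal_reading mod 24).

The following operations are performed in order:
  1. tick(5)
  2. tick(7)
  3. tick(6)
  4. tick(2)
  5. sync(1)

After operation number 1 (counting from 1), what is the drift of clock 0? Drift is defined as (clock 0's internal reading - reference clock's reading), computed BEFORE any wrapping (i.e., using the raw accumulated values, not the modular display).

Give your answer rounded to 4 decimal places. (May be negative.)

Answer: 2.5000

Derivation:
After op 1 tick(5): ref=5.0000 raw=[7.5000 4.5000]
Drift of clock 0 after op 1: 7.5000 - 5.0000 = 2.5000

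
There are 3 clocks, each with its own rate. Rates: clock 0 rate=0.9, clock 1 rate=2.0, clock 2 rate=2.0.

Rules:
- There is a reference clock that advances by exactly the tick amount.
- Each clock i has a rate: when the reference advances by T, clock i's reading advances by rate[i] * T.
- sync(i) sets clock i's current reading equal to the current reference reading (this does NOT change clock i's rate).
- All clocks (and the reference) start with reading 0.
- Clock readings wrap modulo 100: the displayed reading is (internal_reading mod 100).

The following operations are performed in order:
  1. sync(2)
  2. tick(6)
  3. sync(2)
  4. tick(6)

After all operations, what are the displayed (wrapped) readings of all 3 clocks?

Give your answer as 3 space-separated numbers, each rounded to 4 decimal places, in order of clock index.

After op 1 sync(2): ref=0.0000 raw=[0.0000 0.0000 0.0000]
After op 2 tick(6): ref=6.0000 raw=[5.4000 12.0000 12.0000]
After op 3 sync(2): ref=6.0000 raw=[5.4000 12.0000 6.0000]
After op 4 tick(6): ref=12.0000 raw=[10.8000 24.0000 18.0000]
Wrap final raw readings (mod 100): 10.8000 mod 100 = 10.8000; 24.0000 mod 100 = 24.0000; 18.0000 mod 100 = 18.0000

Answer: 10.8000 24.0000 18.0000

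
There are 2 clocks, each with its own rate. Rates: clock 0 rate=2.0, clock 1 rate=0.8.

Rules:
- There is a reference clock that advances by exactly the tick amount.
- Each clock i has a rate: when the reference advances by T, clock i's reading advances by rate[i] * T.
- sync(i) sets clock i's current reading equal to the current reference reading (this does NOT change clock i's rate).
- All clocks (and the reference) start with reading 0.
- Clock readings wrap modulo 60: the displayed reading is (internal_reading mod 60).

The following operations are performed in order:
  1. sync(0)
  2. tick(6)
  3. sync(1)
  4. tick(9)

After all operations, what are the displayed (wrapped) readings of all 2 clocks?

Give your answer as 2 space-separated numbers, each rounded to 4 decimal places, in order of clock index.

Answer: 30.0000 13.2000

Derivation:
After op 1 sync(0): ref=0.0000 raw=[0.0000 0.0000]
After op 2 tick(6): ref=6.0000 raw=[12.0000 4.8000]
After op 3 sync(1): ref=6.0000 raw=[12.0000 6.0000]
After op 4 tick(9): ref=15.0000 raw=[30.0000 13.2000]
Wrap final raw readings (mod 60): 30.0000 mod 60 = 30.0000; 13.2000 mod 60 = 13.2000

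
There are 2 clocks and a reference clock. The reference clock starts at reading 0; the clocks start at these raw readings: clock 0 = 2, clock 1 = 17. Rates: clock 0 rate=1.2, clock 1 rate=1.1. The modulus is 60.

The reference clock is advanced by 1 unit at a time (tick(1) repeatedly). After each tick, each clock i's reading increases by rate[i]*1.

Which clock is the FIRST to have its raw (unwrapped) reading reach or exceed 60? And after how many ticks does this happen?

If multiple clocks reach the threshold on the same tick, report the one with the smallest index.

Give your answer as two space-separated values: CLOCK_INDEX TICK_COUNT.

clock 0: start=2, rate=1.2, needs 60-2 = 58; ticks = ceil(58/1.2) = ceil(48.3333) = 49; reading at tick 49 = 2 + 1.2*49 = 60.8000
clock 1: start=17, rate=1.1, needs 60-17 = 43; ticks = ceil(43/1.1) = ceil(39.0909) = 40; reading at tick 40 = 17 + 1.1*40 = 61.0000
Minimum tick count = 40; winners = [1]; smallest index = 1

Answer: 1 40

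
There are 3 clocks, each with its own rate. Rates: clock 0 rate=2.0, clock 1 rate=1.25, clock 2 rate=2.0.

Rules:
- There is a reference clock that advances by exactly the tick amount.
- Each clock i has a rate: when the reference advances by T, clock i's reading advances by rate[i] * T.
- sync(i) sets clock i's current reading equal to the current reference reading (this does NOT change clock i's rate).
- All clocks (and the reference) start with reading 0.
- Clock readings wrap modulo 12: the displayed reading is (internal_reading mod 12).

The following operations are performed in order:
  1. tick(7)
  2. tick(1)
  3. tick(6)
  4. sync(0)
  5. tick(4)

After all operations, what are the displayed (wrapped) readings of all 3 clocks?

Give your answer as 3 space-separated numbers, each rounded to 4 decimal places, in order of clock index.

Answer: 10.0000 10.5000 0.0000

Derivation:
After op 1 tick(7): ref=7.0000 raw=[14.0000 8.7500 14.0000]
After op 2 tick(1): ref=8.0000 raw=[16.0000 10.0000 16.0000]
After op 3 tick(6): ref=14.0000 raw=[28.0000 17.5000 28.0000]
After op 4 sync(0): ref=14.0000 raw=[14.0000 17.5000 28.0000]
After op 5 tick(4): ref=18.0000 raw=[22.0000 22.5000 36.0000]
Wrap final raw readings (mod 12): 22.0000 mod 12 = 10.0000; 22.5000 mod 12 = 10.5000; 36.0000 mod 12 = 0.0000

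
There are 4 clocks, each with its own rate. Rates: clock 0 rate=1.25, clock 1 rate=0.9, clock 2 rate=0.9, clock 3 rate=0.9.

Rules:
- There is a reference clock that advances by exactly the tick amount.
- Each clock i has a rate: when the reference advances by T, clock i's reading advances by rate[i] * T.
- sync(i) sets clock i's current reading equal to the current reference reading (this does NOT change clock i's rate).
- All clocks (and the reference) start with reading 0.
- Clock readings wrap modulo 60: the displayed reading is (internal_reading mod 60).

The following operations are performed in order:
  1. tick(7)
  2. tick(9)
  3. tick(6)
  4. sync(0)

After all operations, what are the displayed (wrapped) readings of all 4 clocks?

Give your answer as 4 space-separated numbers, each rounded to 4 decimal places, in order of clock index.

After op 1 tick(7): ref=7.0000 raw=[8.7500 6.3000 6.3000 6.3000]
After op 2 tick(9): ref=16.0000 raw=[20.0000 14.4000 14.4000 14.4000]
After op 3 tick(6): ref=22.0000 raw=[27.5000 19.8000 19.8000 19.8000]
After op 4 sync(0): ref=22.0000 raw=[22.0000 19.8000 19.8000 19.8000]
Wrap final raw readings (mod 60): 22.0000 mod 60 = 22.0000; 19.8000 mod 60 = 19.8000; 19.8000 mod 60 = 19.8000; 19.8000 mod 60 = 19.8000

Answer: 22.0000 19.8000 19.8000 19.8000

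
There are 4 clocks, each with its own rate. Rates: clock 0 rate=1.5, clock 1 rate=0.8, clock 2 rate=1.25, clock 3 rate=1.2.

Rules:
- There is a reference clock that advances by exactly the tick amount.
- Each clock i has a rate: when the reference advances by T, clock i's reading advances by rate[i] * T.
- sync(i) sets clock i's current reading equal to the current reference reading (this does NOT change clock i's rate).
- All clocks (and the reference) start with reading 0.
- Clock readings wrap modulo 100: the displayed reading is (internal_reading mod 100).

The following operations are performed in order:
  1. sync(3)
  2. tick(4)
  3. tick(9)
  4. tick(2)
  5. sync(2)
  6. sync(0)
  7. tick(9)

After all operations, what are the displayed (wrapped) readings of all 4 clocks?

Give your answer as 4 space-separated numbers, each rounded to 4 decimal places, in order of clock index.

After op 1 sync(3): ref=0.0000 raw=[0.0000 0.0000 0.0000 0.0000]
After op 2 tick(4): ref=4.0000 raw=[6.0000 3.2000 5.0000 4.8000]
After op 3 tick(9): ref=13.0000 raw=[19.5000 10.4000 16.2500 15.6000]
After op 4 tick(2): ref=15.0000 raw=[22.5000 12.0000 18.7500 18.0000]
After op 5 sync(2): ref=15.0000 raw=[22.5000 12.0000 15.0000 18.0000]
After op 6 sync(0): ref=15.0000 raw=[15.0000 12.0000 15.0000 18.0000]
After op 7 tick(9): ref=24.0000 raw=[28.5000 19.2000 26.2500 28.8000]
Wrap final raw readings (mod 100): 28.5000 mod 100 = 28.5000; 19.2000 mod 100 = 19.2000; 26.2500 mod 100 = 26.2500; 28.8000 mod 100 = 28.8000

Answer: 28.5000 19.2000 26.2500 28.8000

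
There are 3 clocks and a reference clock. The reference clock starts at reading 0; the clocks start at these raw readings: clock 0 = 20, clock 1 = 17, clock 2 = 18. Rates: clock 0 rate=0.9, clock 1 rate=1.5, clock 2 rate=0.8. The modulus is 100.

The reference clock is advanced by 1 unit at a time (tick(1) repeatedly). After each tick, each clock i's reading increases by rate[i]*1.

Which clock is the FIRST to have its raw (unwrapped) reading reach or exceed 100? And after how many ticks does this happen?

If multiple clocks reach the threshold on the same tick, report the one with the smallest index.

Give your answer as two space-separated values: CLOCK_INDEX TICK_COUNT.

Answer: 1 56

Derivation:
clock 0: start=20, rate=0.9, needs 100-20 = 80; ticks = ceil(80/0.9) = ceil(88.8889) = 89; reading at tick 89 = 20 + 0.9*89 = 100.1000
clock 1: start=17, rate=1.5, needs 100-17 = 83; ticks = ceil(83/1.5) = ceil(55.3333) = 56; reading at tick 56 = 17 + 1.5*56 = 101.0000
clock 2: start=18, rate=0.8, needs 100-18 = 82; ticks = ceil(82/0.8) = ceil(102.5000) = 103; reading at tick 103 = 18 + 0.8*103 = 100.4000
Minimum tick count = 56; winners = [1]; smallest index = 1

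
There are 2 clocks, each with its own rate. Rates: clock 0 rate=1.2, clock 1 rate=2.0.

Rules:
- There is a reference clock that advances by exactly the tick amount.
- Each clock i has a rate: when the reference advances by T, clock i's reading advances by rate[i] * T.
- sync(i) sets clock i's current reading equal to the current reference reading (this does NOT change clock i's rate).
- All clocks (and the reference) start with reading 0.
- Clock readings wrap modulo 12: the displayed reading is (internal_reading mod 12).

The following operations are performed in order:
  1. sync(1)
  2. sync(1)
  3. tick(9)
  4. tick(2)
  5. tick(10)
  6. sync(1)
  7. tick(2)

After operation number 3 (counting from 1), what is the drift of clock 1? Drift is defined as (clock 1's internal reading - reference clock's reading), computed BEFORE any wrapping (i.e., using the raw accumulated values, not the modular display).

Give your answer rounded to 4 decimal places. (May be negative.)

After op 1 sync(1): ref=0.0000 raw=[0.0000 0.0000]
After op 2 sync(1): ref=0.0000 raw=[0.0000 0.0000]
After op 3 tick(9): ref=9.0000 raw=[10.8000 18.0000]
Drift of clock 1 after op 3: 18.0000 - 9.0000 = 9.0000

Answer: 9.0000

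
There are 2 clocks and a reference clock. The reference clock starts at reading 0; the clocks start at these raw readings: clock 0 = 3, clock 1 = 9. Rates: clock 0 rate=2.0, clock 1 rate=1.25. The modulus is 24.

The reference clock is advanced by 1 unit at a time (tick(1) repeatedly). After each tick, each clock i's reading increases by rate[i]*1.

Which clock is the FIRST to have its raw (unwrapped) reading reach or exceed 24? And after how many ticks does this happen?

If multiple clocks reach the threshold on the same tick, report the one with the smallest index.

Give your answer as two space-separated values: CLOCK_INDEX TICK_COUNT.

Answer: 0 11

Derivation:
clock 0: start=3, rate=2.0, needs 24-3 = 21; ticks = ceil(21/2.0) = ceil(10.5000) = 11; reading at tick 11 = 3 + 2.0*11 = 25.0000
clock 1: start=9, rate=1.25, needs 24-9 = 15; ticks = ceil(15/1.25) = ceil(12.0000) = 12; reading at tick 12 = 9 + 1.25*12 = 24.0000
Minimum tick count = 11; winners = [0]; smallest index = 0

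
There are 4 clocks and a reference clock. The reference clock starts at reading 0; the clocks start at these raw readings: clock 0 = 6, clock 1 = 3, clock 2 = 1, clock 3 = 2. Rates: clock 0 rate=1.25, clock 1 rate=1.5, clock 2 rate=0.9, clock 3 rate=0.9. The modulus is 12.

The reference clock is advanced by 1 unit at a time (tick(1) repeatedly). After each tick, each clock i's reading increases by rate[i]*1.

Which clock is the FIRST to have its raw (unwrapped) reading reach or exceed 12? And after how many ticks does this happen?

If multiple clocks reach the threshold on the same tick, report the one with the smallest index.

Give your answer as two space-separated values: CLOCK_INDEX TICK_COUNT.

clock 0: start=6, rate=1.25, needs 12-6 = 6; ticks = ceil(6/1.25) = ceil(4.8000) = 5; reading at tick 5 = 6 + 1.25*5 = 12.2500
clock 1: start=3, rate=1.5, needs 12-3 = 9; ticks = ceil(9/1.5) = ceil(6.0000) = 6; reading at tick 6 = 3 + 1.5*6 = 12.0000
clock 2: start=1, rate=0.9, needs 12-1 = 11; ticks = ceil(11/0.9) = ceil(12.2222) = 13; reading at tick 13 = 1 + 0.9*13 = 12.7000
clock 3: start=2, rate=0.9, needs 12-2 = 10; ticks = ceil(10/0.9) = ceil(11.1111) = 12; reading at tick 12 = 2 + 0.9*12 = 12.8000
Minimum tick count = 5; winners = [0]; smallest index = 0

Answer: 0 5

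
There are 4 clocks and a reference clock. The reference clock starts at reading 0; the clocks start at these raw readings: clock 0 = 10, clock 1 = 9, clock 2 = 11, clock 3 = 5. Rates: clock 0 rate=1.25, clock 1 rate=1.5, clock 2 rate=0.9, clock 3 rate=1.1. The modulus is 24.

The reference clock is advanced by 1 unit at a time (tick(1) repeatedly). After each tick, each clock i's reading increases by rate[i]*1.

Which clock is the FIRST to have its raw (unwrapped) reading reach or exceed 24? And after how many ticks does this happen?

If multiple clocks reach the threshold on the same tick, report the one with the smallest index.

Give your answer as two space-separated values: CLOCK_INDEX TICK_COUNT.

clock 0: start=10, rate=1.25, needs 24-10 = 14; ticks = ceil(14/1.25) = ceil(11.2000) = 12; reading at tick 12 = 10 + 1.25*12 = 25.0000
clock 1: start=9, rate=1.5, needs 24-9 = 15; ticks = ceil(15/1.5) = ceil(10.0000) = 10; reading at tick 10 = 9 + 1.5*10 = 24.0000
clock 2: start=11, rate=0.9, needs 24-11 = 13; ticks = ceil(13/0.9) = ceil(14.4444) = 15; reading at tick 15 = 11 + 0.9*15 = 24.5000
clock 3: start=5, rate=1.1, needs 24-5 = 19; ticks = ceil(19/1.1) = ceil(17.2727) = 18; reading at tick 18 = 5 + 1.1*18 = 24.8000
Minimum tick count = 10; winners = [1]; smallest index = 1

Answer: 1 10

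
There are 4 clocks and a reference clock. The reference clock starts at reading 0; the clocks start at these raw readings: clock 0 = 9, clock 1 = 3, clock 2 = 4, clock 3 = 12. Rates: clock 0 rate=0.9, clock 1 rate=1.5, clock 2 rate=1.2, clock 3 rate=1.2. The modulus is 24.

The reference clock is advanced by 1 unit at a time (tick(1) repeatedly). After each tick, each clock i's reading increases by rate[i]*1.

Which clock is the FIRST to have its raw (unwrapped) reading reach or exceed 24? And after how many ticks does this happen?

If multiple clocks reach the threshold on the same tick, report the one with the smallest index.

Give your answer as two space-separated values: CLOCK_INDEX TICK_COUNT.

Answer: 3 10

Derivation:
clock 0: start=9, rate=0.9, needs 24-9 = 15; ticks = ceil(15/0.9) = ceil(16.6667) = 17; reading at tick 17 = 9 + 0.9*17 = 24.3000
clock 1: start=3, rate=1.5, needs 24-3 = 21; ticks = ceil(21/1.5) = ceil(14.0000) = 14; reading at tick 14 = 3 + 1.5*14 = 24.0000
clock 2: start=4, rate=1.2, needs 24-4 = 20; ticks = ceil(20/1.2) = ceil(16.6667) = 17; reading at tick 17 = 4 + 1.2*17 = 24.4000
clock 3: start=12, rate=1.2, needs 24-12 = 12; ticks = ceil(12/1.2) = ceil(10.0000) = 10; reading at tick 10 = 12 + 1.2*10 = 24.0000
Minimum tick count = 10; winners = [3]; smallest index = 3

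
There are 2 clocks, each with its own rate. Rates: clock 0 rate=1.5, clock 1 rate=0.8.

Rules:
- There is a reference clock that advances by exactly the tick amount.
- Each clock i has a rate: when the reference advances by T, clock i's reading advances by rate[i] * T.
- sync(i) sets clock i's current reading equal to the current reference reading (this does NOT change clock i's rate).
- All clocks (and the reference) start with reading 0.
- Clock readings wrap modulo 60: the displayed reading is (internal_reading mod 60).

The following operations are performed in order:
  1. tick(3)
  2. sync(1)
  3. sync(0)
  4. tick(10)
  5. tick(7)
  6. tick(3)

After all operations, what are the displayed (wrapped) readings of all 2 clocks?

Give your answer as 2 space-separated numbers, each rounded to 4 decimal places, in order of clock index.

After op 1 tick(3): ref=3.0000 raw=[4.5000 2.4000]
After op 2 sync(1): ref=3.0000 raw=[4.5000 3.0000]
After op 3 sync(0): ref=3.0000 raw=[3.0000 3.0000]
After op 4 tick(10): ref=13.0000 raw=[18.0000 11.0000]
After op 5 tick(7): ref=20.0000 raw=[28.5000 16.6000]
After op 6 tick(3): ref=23.0000 raw=[33.0000 19.0000]
Wrap final raw readings (mod 60): 33.0000 mod 60 = 33.0000; 19.0000 mod 60 = 19.0000

Answer: 33.0000 19.0000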